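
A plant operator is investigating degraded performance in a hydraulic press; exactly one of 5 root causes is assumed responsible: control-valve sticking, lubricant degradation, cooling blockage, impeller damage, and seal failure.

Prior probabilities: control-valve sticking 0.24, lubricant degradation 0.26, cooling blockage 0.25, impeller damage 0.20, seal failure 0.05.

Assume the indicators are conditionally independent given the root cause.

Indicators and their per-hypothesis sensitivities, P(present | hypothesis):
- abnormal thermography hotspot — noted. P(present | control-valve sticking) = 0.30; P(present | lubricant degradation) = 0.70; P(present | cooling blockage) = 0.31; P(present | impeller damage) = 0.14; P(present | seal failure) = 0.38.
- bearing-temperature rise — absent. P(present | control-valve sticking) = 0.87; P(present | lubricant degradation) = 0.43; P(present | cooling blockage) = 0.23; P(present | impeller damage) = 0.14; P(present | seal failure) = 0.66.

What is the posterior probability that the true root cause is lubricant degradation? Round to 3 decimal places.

0.510

Multiply each prior by the joint likelihood of the indicator pattern (using 1 − P(present | H) for each absent indicator):
  control-valve sticking: 0.24 × 0.30 × (1 − 0.87) = 0.00936
  lubricant degradation: 0.26 × 0.70 × (1 − 0.43) = 0.10374
  cooling blockage: 0.25 × 0.31 × (1 − 0.23) = 0.059675
  impeller damage: 0.20 × 0.14 × (1 − 0.14) = 0.02408
  seal failure: 0.05 × 0.38 × (1 − 0.66) = 0.00646
Normalizing constant Z = 0.00936 + 0.10374 + 0.059675 + 0.02408 + 0.00646 = 0.20332.
P(lubricant degradation | evidence) = 0.10374 / 0.20332 ≈ 0.510.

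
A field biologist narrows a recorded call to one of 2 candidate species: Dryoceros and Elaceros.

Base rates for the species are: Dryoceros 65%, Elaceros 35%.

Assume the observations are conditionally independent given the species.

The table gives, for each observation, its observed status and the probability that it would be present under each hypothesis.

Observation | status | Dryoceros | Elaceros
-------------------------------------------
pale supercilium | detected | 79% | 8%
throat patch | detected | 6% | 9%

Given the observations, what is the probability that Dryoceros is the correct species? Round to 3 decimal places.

Multiply each prior by the joint likelihood of the evidence pattern:
  Dryoceros: 0.650 × 0.79 × 0.06 = 0.03081
  Elaceros: 0.350 × 0.08 × 0.09 = 0.00252
Marginal likelihood of the evidence = 0.03333.
P(Dryoceros | evidence) = 0.03081 / 0.03333 ≈ 0.924.

0.924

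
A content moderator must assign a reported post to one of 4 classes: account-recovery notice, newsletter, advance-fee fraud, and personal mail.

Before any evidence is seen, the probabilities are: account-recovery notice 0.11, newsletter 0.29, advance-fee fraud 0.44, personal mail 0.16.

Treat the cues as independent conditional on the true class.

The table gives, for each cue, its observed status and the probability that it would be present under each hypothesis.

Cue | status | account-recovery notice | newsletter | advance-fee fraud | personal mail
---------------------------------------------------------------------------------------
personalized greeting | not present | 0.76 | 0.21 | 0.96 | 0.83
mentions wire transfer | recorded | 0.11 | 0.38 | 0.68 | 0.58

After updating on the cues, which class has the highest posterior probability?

newsletter

Multiply each prior by the joint likelihood of the cue pattern (using 1 − P(present | H) for each absent cue):
  account-recovery notice: 0.11 × (1 − 0.76) × 0.11 = 0.002904
  newsletter: 0.29 × (1 − 0.21) × 0.38 = 0.087058
  advance-fee fraud: 0.44 × (1 − 0.96) × 0.68 = 0.011968
  personal mail: 0.16 × (1 − 0.83) × 0.58 = 0.015776
The unnormalized weights sum to 0.11771.
P(account-recovery notice | evidence) ≈ 0.002904 / 0.11771 ≈ 0.025
P(newsletter | evidence) ≈ 0.087058 / 0.11771 ≈ 0.740
P(advance-fee fraud | evidence) ≈ 0.011968 / 0.11771 ≈ 0.102
P(personal mail | evidence) ≈ 0.015776 / 0.11771 ≈ 0.134
The largest is 0.740, so newsletter is most probable.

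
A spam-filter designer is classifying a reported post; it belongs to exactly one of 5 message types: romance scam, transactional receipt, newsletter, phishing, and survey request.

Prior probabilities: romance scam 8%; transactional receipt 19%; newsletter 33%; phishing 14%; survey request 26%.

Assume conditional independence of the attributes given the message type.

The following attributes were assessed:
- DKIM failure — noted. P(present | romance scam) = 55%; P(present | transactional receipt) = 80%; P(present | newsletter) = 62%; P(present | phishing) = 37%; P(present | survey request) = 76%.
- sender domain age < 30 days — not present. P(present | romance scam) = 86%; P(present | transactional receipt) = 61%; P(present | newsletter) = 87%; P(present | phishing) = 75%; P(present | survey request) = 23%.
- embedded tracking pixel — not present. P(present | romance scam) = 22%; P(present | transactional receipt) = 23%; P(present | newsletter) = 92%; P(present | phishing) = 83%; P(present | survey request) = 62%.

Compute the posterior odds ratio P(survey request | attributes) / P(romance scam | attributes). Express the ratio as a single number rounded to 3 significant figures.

12.0

The normalizing constant cancels in an odds ratio, so compute prior × likelihood for the two hypotheses only (using 1 − P(present | H) for each absent attribute):
  survey request: 0.26 × 0.76 × (1 − 0.23) × (1 − 0.62) = 0.057818
  romance scam: 0.08 × 0.55 × (1 − 0.86) × (1 − 0.22) = 0.0048048
Posterior odds = 0.057818 / 0.0048048 ≈ 12.0.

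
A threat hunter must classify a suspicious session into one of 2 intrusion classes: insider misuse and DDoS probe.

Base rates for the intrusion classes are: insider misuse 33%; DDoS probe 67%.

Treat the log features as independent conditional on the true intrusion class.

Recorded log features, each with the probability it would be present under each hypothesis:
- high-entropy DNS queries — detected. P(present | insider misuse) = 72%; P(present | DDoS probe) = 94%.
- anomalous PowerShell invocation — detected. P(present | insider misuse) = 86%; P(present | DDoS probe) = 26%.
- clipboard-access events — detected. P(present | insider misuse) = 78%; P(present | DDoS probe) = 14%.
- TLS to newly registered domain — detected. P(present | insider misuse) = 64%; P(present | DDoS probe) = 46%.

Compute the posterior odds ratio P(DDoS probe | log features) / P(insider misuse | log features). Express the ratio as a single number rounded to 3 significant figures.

The normalizing constant cancels in an odds ratio, so compute prior × likelihood for the two hypotheses only:
  DDoS probe: 0.67 × 0.94 × 0.26 × 0.14 × 0.46 = 0.010545
  insider misuse: 0.33 × 0.72 × 0.86 × 0.78 × 0.64 = 0.102
Odds(DDoS probe : insider misuse) = 0.010545 / 0.102 ≈ 0.103.

0.103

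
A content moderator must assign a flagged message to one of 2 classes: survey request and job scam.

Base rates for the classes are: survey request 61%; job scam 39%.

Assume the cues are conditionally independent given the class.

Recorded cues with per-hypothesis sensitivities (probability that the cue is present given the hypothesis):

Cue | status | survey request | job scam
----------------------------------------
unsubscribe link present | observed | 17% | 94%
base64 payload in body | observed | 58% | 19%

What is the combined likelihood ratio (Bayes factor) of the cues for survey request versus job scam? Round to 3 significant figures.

Take the product of per-cue likelihoods under each hypothesis, then divide.
  survey request: 0.17 × 0.58 = 0.0986
  job scam: 0.94 × 0.19 = 0.1786
Bayes factor = 0.0986 / 0.1786 ≈ 0.552

0.552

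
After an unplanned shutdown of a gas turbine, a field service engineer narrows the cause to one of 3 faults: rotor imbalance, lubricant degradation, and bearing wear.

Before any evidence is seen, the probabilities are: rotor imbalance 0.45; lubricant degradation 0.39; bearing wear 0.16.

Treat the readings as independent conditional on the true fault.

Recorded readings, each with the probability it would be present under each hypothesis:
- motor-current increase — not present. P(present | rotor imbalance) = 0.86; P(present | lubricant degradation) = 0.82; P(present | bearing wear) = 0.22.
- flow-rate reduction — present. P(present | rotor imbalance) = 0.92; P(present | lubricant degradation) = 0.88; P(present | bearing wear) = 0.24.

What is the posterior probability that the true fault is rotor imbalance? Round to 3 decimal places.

Multiply each prior by the joint likelihood of the reading pattern (using 1 − P(present | H) for each absent reading):
  rotor imbalance: 0.45 × (1 − 0.86) × 0.92 = 0.05796
  lubricant degradation: 0.39 × (1 − 0.82) × 0.88 = 0.061776
  bearing wear: 0.16 × (1 − 0.22) × 0.24 = 0.029952
The unnormalized weights sum to 0.14969.
P(rotor imbalance | evidence) = 0.05796 / 0.14969 ≈ 0.387.

0.387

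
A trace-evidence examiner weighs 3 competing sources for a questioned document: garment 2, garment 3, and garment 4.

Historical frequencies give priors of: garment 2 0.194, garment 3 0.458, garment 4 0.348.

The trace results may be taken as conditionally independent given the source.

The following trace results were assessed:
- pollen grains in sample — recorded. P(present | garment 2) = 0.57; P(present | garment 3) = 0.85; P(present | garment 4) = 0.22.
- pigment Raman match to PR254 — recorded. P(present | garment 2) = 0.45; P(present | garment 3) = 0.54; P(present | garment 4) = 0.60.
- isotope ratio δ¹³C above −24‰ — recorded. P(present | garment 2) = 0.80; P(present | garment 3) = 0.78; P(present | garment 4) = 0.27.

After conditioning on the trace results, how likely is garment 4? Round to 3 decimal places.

By Bayes' rule with conditional independence, the unnormalized weight for each hypothesis is prior × ∏ likelihoods:
  garment 2: 0.194 × 0.57 × 0.45 × 0.80 = 0.039809
  garment 3: 0.458 × 0.85 × 0.54 × 0.78 = 0.16397
  garment 4: 0.348 × 0.22 × 0.60 × 0.27 = 0.012403
Marginal likelihood of the evidence = 0.21618.
P(garment 4 | evidence) = 0.012403 / 0.21618 ≈ 0.057.

0.057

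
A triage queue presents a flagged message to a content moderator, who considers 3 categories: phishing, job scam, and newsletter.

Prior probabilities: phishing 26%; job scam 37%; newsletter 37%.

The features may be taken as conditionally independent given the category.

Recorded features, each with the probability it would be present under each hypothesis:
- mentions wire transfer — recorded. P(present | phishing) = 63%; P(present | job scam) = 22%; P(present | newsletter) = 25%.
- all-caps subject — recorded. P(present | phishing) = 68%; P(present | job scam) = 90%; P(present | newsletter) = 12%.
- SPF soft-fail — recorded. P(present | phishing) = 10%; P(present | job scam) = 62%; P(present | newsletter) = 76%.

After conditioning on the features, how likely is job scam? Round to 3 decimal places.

0.699

For each hypothesis, the unnormalized posterior weight is prior × product of the feature likelihoods:
  phishing: 0.26 × 0.63 × 0.68 × 0.10 = 0.011138
  job scam: 0.37 × 0.22 × 0.90 × 0.62 = 0.045421
  newsletter: 0.37 × 0.25 × 0.12 × 0.76 = 0.008436
Marginal likelihood of the evidence = 0.064996.
P(job scam | evidence) = 0.045421 / 0.064996 ≈ 0.699.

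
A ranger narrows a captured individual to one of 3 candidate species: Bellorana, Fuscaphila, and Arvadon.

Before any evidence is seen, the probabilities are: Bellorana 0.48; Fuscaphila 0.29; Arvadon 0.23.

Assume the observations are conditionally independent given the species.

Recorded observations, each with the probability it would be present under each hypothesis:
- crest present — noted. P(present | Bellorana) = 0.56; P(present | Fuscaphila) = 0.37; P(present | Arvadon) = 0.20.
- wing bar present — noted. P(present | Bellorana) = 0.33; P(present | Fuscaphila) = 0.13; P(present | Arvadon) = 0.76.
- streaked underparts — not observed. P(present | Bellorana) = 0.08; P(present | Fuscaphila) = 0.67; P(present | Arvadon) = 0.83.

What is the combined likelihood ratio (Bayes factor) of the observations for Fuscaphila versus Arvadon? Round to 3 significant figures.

Joint likelihood of the evidence pattern under each hypothesis (using 1 − P(present | H) for each absent observation):
  Fuscaphila: 0.37 × 0.13 × (1 − 0.67) = 0.015873
  Arvadon: 0.20 × 0.76 × (1 − 0.83) = 0.02584
Bayes factor = 0.015873 / 0.02584 ≈ 0.614

0.614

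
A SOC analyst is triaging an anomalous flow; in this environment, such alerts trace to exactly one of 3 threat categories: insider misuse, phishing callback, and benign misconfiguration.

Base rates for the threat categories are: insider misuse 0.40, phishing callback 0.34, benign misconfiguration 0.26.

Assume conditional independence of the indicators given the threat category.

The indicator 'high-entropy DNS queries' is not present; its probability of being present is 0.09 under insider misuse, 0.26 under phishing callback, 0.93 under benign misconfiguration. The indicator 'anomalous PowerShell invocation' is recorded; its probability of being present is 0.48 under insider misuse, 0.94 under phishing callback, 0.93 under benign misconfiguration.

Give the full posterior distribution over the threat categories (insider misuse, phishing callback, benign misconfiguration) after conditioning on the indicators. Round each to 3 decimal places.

0.408, 0.552, 0.040

For each hypothesis, the unnormalized posterior weight is prior × product of the indicator likelihoods (using 1 − P(present | H) for each absent indicator):
  insider misuse: 0.40 × (1 − 0.09) × 0.48 = 0.17472
  phishing callback: 0.34 × (1 − 0.26) × 0.94 = 0.2365
  benign misconfiguration: 0.26 × (1 − 0.93) × 0.93 = 0.016926
Normalizing constant Z = 0.17472 + 0.2365 + 0.016926 = 0.42815.
P(insider misuse | evidence) = 0.17472 / 0.42815 ≈ 0.408
P(phishing callback | evidence) = 0.2365 / 0.42815 ≈ 0.552
P(benign misconfiguration | evidence) = 0.016926 / 0.42815 ≈ 0.040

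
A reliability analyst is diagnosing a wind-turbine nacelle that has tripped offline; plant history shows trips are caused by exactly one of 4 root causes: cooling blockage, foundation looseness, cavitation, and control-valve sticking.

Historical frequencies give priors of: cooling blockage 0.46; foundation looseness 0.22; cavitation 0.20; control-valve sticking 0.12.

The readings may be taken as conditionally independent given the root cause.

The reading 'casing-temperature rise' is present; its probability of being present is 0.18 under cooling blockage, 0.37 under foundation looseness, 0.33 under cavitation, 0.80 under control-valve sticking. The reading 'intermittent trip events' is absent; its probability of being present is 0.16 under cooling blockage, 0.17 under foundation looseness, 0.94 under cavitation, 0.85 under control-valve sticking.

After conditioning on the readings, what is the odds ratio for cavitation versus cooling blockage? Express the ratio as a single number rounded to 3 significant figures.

0.0569

Posterior odds equal prior odds times the likelihood ratio; only the two competing hypotheses matter (using 1 − P(present | H) for each absent reading).
  cavitation: 0.20 × 0.33 × (1 − 0.94) = 0.00396
  cooling blockage: 0.46 × 0.18 × (1 − 0.16) = 0.069552
Odds(cavitation : cooling blockage) = 0.00396 / 0.069552 ≈ 0.0569.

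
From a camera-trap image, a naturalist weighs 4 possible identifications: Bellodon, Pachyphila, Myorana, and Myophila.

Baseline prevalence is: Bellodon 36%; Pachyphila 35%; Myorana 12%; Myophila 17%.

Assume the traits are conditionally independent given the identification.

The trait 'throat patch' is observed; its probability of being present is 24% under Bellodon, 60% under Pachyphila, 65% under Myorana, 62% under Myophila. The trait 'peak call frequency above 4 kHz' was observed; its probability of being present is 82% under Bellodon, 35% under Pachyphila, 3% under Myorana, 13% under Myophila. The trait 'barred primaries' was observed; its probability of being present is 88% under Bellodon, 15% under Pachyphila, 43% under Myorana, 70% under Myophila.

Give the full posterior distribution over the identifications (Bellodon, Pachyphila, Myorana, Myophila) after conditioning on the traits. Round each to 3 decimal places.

0.742, 0.131, 0.012, 0.114

Multiply each prior by the joint likelihood of the trait pattern:
  Bellodon: 0.36 × 0.24 × 0.82 × 0.88 = 0.062346
  Pachyphila: 0.35 × 0.60 × 0.35 × 0.15 = 0.011025
  Myorana: 0.12 × 0.65 × 0.03 × 0.43 = 0.0010062
  Myophila: 0.17 × 0.62 × 0.13 × 0.70 = 0.0095914
The unnormalized weights sum to 0.083969.
P(Bellodon | evidence) = 0.062346 / 0.083969 ≈ 0.742
P(Pachyphila | evidence) = 0.011025 / 0.083969 ≈ 0.131
P(Myorana | evidence) = 0.0010062 / 0.083969 ≈ 0.012
P(Myophila | evidence) = 0.0095914 / 0.083969 ≈ 0.114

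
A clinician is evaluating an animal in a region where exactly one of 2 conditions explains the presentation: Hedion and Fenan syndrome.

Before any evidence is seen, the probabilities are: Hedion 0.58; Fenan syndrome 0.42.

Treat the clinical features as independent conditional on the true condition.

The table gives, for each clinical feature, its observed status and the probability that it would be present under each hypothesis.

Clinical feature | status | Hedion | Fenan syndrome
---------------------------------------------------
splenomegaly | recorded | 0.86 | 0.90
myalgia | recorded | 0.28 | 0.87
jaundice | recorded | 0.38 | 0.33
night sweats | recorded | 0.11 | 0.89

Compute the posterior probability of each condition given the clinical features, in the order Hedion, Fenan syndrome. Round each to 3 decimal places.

For each hypothesis, the unnormalized posterior weight is prior × product of the clinical feature likelihoods:
  Hedion: 0.58 × 0.86 × 0.28 × 0.38 × 0.11 = 0.005838
  Fenan syndrome: 0.42 × 0.90 × 0.87 × 0.33 × 0.89 = 0.096586
Marginal likelihood of the evidence = 0.10242.
P(Hedion | evidence) = 0.005838 / 0.10242 ≈ 0.057
P(Fenan syndrome | evidence) = 0.096586 / 0.10242 ≈ 0.943

0.057, 0.943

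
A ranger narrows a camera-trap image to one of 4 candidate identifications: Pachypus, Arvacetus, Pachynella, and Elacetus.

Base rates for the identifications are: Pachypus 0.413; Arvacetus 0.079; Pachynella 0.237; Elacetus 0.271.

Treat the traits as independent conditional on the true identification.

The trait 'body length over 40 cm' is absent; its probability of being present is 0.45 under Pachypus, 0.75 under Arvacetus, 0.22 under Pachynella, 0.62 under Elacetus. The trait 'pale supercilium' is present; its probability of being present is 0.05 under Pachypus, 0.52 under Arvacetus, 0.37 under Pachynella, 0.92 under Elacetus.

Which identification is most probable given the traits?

Elacetus

By Bayes' rule with conditional independence, the unnormalized weight for each hypothesis is prior × ∏ likelihoods (using 1 − P(present | H) for each absent trait):
  Pachypus: 0.413 × (1 − 0.45) × 0.05 = 0.011358
  Arvacetus: 0.079 × (1 − 0.75) × 0.52 = 0.01027
  Pachynella: 0.237 × (1 − 0.22) × 0.37 = 0.068398
  Elacetus: 0.271 × (1 − 0.62) × 0.92 = 0.094742
Marginal likelihood of the evidence = 0.18477.
P(Pachypus | evidence) ≈ 0.011358 / 0.18477 ≈ 0.061
P(Arvacetus | evidence) ≈ 0.01027 / 0.18477 ≈ 0.056
P(Pachynella | evidence) ≈ 0.068398 / 0.18477 ≈ 0.370
P(Elacetus | evidence) ≈ 0.094742 / 0.18477 ≈ 0.513
The largest is 0.513, so Elacetus is most probable.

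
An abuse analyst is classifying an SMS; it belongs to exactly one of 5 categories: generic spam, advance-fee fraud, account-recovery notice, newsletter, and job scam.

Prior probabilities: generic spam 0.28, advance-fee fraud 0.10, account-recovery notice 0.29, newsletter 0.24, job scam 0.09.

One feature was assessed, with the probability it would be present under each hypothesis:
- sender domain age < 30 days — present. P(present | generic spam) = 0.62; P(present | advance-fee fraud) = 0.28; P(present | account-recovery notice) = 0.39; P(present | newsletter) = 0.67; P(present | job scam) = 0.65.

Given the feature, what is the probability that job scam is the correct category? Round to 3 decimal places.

Multiply each prior by the likelihood of the feature:
  generic spam: 0.28 × 0.62 = 0.1736
  advance-fee fraud: 0.10 × 0.28 = 0.028
  account-recovery notice: 0.29 × 0.39 = 0.1131
  newsletter: 0.24 × 0.67 = 0.1608
  job scam: 0.09 × 0.65 = 0.0585
Marginal likelihood of the evidence = 0.534.
P(job scam | evidence) = 0.0585 / 0.534 ≈ 0.110.

0.110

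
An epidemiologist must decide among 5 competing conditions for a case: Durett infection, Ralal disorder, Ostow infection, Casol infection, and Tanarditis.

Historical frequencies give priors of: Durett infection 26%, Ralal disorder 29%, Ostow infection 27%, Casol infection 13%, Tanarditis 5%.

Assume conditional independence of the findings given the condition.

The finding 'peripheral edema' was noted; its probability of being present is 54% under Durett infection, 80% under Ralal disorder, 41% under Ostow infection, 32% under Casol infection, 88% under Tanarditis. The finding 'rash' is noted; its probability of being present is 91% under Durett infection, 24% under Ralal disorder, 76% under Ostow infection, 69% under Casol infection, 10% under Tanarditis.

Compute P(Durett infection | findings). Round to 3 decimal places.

0.425

Multiply each prior by the joint likelihood of the evidence pattern:
  Durett infection: 0.26 × 0.54 × 0.91 = 0.12776
  Ralal disorder: 0.29 × 0.80 × 0.24 = 0.05568
  Ostow infection: 0.27 × 0.41 × 0.76 = 0.084132
  Casol infection: 0.13 × 0.32 × 0.69 = 0.028704
  Tanarditis: 0.05 × 0.88 × 0.10 = 0.0044
The unnormalized weights sum to 0.30068.
P(Durett infection | evidence) = 0.12776 / 0.30068 ≈ 0.425.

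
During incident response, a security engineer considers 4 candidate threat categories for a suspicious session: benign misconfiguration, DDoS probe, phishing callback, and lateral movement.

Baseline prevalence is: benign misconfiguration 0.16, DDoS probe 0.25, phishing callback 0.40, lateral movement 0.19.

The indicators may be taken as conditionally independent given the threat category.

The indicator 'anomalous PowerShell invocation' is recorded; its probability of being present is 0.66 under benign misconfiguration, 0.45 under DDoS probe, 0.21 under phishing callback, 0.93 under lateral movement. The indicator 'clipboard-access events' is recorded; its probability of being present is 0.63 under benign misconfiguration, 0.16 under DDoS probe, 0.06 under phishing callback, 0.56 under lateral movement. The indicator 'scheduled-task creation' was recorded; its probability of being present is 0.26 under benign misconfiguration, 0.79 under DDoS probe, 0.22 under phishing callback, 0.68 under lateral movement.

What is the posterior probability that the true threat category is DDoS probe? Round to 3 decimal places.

0.142

For each hypothesis, the unnormalized posterior weight is prior × product of the indicator likelihoods:
  benign misconfiguration: 0.16 × 0.66 × 0.63 × 0.26 = 0.017297
  DDoS probe: 0.25 × 0.45 × 0.16 × 0.79 = 0.01422
  phishing callback: 0.40 × 0.21 × 0.06 × 0.22 = 0.0011088
  lateral movement: 0.19 × 0.93 × 0.56 × 0.68 = 0.067287
Marginal likelihood of the evidence = 0.099913.
P(DDoS probe | evidence) = 0.01422 / 0.099913 ≈ 0.142.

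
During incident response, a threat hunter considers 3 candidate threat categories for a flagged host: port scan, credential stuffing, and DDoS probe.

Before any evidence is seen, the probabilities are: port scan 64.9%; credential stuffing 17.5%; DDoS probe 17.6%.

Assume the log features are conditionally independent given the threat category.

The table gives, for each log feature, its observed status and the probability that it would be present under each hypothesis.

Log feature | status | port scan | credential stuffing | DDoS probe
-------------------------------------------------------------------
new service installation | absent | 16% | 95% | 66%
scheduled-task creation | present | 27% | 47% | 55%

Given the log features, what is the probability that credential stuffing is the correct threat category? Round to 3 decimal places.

0.022

By Bayes' rule with conditional independence, the unnormalized weight for each hypothesis is prior × ∏ likelihoods (using 1 − P(present | H) for each absent log feature):
  port scan: 0.649 × (1 − 0.16) × 0.27 = 0.14719
  credential stuffing: 0.175 × (1 − 0.95) × 0.47 = 0.0041125
  DDoS probe: 0.176 × (1 − 0.66) × 0.55 = 0.032912
Marginal likelihood of the evidence = 0.18422.
P(credential stuffing | evidence) = 0.0041125 / 0.18422 ≈ 0.022.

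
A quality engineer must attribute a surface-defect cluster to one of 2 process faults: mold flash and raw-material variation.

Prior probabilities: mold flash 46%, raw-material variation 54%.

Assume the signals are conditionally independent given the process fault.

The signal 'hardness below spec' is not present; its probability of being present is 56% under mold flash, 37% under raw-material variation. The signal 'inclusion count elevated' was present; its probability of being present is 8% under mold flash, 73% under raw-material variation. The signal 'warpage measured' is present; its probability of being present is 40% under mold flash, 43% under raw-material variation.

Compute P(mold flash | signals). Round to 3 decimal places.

For each hypothesis, the unnormalized posterior weight is prior × product of the signal likelihoods (using 1 − P(present | H) for each absent signal):
  mold flash: 0.46 × (1 − 0.56) × 0.08 × 0.40 = 0.0064768
  raw-material variation: 0.54 × (1 − 0.37) × 0.73 × 0.43 = 0.10679
Normalizing constant Z = 0.0064768 + 0.10679 = 0.11327.
P(mold flash | evidence) = 0.0064768 / 0.11327 ≈ 0.057.

0.057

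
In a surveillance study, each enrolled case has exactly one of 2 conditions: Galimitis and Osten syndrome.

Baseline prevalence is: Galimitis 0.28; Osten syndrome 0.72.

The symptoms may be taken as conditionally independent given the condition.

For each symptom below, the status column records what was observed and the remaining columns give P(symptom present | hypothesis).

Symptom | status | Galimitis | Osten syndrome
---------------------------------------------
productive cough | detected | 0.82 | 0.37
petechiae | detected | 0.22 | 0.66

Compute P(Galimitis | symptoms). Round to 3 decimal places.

Multiply each prior by the joint likelihood of the symptom pattern:
  Galimitis: 0.28 × 0.82 × 0.22 = 0.050512
  Osten syndrome: 0.72 × 0.37 × 0.66 = 0.17582
Normalizing constant Z = 0.050512 + 0.17582 = 0.22634.
P(Galimitis | evidence) = 0.050512 / 0.22634 ≈ 0.223.

0.223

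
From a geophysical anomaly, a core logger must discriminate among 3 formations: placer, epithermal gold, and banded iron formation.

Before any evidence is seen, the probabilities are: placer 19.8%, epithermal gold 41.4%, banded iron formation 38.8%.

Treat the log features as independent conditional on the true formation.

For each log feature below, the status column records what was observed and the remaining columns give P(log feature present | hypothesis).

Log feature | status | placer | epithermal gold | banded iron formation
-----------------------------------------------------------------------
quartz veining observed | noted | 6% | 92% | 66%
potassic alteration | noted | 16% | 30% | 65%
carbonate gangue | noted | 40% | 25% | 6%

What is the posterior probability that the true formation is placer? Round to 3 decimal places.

By Bayes' rule with conditional independence, the unnormalized weight for each hypothesis is prior × ∏ likelihoods:
  placer: 0.198 × 0.06 × 0.16 × 0.40 = 0.00076032
  epithermal gold: 0.414 × 0.92 × 0.30 × 0.25 = 0.028566
  banded iron formation: 0.388 × 0.66 × 0.65 × 0.06 = 0.0099871
Normalizing constant Z = 0.00076032 + 0.028566 + 0.0099871 = 0.039313.
P(placer | evidence) = 0.00076032 / 0.039313 ≈ 0.019.

0.019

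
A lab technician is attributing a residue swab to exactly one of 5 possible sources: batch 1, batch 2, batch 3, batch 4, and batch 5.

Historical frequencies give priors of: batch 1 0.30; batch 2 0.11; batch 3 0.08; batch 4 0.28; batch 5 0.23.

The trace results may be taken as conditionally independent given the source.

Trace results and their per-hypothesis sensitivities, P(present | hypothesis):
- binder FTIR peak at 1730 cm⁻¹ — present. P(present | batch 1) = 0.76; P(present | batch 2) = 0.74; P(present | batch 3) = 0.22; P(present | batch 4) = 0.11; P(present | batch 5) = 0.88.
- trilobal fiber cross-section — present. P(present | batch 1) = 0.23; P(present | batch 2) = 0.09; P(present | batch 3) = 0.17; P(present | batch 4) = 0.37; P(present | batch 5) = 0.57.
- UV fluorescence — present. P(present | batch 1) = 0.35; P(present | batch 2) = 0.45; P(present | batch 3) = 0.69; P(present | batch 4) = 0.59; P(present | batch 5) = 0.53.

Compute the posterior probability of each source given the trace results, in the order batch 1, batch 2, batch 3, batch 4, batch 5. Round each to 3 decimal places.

0.200, 0.036, 0.023, 0.073, 0.668

For each hypothesis, the unnormalized posterior weight is prior × product of the trace result likelihoods:
  batch 1: 0.30 × 0.76 × 0.23 × 0.35 = 0.018354
  batch 2: 0.11 × 0.74 × 0.09 × 0.45 = 0.0032967
  batch 3: 0.08 × 0.22 × 0.17 × 0.69 = 0.0020645
  batch 4: 0.28 × 0.11 × 0.37 × 0.59 = 0.0067236
  batch 5: 0.23 × 0.88 × 0.57 × 0.53 = 0.061145
Marginal likelihood of the evidence = 0.091584.
P(batch 1 | evidence) = 0.018354 / 0.091584 ≈ 0.200
P(batch 2 | evidence) = 0.0032967 / 0.091584 ≈ 0.036
P(batch 3 | evidence) = 0.0020645 / 0.091584 ≈ 0.023
P(batch 4 | evidence) = 0.0067236 / 0.091584 ≈ 0.073
P(batch 5 | evidence) = 0.061145 / 0.091584 ≈ 0.668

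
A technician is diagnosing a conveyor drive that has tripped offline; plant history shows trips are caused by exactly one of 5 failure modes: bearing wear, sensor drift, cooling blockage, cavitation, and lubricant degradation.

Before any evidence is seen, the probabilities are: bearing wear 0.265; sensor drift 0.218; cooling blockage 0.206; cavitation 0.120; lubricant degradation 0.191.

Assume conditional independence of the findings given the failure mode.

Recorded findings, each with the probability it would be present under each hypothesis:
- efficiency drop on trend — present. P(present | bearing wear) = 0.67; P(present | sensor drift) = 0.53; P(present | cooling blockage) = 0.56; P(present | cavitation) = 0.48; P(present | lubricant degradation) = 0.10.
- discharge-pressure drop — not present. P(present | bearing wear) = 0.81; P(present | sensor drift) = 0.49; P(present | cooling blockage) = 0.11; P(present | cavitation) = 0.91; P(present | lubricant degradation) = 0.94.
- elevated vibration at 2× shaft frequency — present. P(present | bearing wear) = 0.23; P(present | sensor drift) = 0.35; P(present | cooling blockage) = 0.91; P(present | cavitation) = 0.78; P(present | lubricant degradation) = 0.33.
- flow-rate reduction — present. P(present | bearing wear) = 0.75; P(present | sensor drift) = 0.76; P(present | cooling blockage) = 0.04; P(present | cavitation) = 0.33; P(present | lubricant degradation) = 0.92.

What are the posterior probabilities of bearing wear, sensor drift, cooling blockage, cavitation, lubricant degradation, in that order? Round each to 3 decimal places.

For each hypothesis, the unnormalized posterior weight is prior × product of the finding likelihoods (using 1 − P(present | H) for each absent finding):
  bearing wear: 0.265 × 0.67 × (1 − 0.81) × 0.23 × 0.75 = 0.0058192
  sensor drift: 0.218 × 0.53 × (1 − 0.49) × 0.35 × 0.76 = 0.015674
  cooling blockage: 0.206 × 0.56 × (1 − 0.11) × 0.91 × 0.04 = 0.0037372
  cavitation: 0.120 × 0.48 × (1 − 0.91) × 0.78 × 0.33 = 0.0013344
  lubricant degradation: 0.191 × 0.10 × (1 − 0.94) × 0.33 × 0.92 = 0.00034793
Normalizing constant Z = 0.0058192 + 0.015674 + 0.0037372 + 0.0013344 + 0.00034793 = 0.026913.
P(bearing wear | evidence) = 0.0058192 / 0.026913 ≈ 0.216
P(sensor drift | evidence) = 0.015674 / 0.026913 ≈ 0.582
P(cooling blockage | evidence) = 0.0037372 / 0.026913 ≈ 0.139
P(cavitation | evidence) = 0.0013344 / 0.026913 ≈ 0.050
P(lubricant degradation | evidence) = 0.00034793 / 0.026913 ≈ 0.013

0.216, 0.582, 0.139, 0.050, 0.013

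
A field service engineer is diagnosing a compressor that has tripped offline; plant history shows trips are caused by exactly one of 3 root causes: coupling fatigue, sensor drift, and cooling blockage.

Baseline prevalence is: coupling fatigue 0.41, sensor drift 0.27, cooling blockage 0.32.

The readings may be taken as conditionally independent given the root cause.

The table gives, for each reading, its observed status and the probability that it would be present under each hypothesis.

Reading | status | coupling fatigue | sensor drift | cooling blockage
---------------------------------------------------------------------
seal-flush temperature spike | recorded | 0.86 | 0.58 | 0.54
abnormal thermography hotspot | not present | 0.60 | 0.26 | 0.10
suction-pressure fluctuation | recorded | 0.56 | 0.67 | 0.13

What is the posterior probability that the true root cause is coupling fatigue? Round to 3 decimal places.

0.447

By Bayes' rule with conditional independence, the unnormalized weight for each hypothesis is prior × ∏ likelihoods (using 1 − P(present | H) for each absent reading):
  coupling fatigue: 0.41 × 0.86 × (1 − 0.60) × 0.56 = 0.078982
  sensor drift: 0.27 × 0.58 × (1 − 0.26) × 0.67 = 0.077642
  cooling blockage: 0.32 × 0.54 × (1 − 0.10) × 0.13 = 0.020218
Marginal likelihood of the evidence = 0.17684.
P(coupling fatigue | evidence) = 0.078982 / 0.17684 ≈ 0.447.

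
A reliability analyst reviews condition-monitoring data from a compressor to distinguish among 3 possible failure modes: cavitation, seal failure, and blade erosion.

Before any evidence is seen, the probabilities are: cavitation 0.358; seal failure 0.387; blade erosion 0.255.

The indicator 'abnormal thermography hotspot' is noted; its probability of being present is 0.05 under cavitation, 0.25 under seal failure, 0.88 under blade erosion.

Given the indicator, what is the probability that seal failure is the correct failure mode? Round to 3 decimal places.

By Bayes' rule, the unnormalized weight for each hypothesis is prior × likelihood:
  cavitation: 0.358 × 0.05 = 0.0179
  seal failure: 0.387 × 0.25 = 0.09675
  blade erosion: 0.255 × 0.88 = 0.2244
The unnormalized weights sum to 0.33905.
P(seal failure | evidence) = 0.09675 / 0.33905 ≈ 0.285.

0.285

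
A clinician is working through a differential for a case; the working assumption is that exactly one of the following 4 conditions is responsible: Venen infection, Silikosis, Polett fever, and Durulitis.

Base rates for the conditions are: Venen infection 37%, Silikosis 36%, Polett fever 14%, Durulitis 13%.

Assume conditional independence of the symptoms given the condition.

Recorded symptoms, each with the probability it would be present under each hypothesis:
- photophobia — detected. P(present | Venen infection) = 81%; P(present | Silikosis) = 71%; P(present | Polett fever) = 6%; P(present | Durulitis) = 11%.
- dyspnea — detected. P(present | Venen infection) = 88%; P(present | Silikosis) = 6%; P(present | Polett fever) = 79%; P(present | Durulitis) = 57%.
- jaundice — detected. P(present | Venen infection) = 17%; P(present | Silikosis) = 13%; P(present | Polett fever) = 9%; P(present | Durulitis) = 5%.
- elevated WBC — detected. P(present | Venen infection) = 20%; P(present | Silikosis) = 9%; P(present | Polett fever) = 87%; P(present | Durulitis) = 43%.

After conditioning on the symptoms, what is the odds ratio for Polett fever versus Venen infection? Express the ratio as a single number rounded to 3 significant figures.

Posterior odds equal prior odds times the likelihood ratio; only the two competing hypotheses matter.
  Polett fever: 0.14 × 0.06 × 0.79 × 0.09 × 0.87 = 0.0005196
  Venen infection: 0.37 × 0.81 × 0.88 × 0.17 × 0.20 = 0.008967
Odds(Polett fever : Venen infection) = 0.0005196 / 0.008967 ≈ 0.0579.

0.0579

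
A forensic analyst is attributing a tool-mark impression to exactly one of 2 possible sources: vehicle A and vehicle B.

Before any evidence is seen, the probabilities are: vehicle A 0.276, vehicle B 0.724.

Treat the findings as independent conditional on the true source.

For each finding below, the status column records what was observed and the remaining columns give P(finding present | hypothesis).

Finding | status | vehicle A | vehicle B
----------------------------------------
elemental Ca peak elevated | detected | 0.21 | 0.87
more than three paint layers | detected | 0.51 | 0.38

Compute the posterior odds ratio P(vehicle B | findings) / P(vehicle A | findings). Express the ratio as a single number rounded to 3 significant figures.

Unnormalized posterior weight (prior times the finding likelihoods) for each of the two hypotheses:
  vehicle B: 0.724 × 0.87 × 0.38 = 0.23935
  vehicle A: 0.276 × 0.21 × 0.51 = 0.02956
Posterior odds = 0.23935 / 0.02956 ≈ 8.10.

8.10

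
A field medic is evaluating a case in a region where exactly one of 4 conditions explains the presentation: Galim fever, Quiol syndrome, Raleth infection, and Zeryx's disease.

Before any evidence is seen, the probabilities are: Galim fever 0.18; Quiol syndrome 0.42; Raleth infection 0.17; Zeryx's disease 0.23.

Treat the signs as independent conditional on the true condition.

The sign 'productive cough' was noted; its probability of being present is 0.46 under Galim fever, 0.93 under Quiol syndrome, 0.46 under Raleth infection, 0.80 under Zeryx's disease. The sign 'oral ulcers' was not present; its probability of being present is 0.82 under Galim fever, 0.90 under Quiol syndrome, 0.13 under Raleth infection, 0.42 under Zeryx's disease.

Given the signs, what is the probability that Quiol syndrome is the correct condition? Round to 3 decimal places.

For each hypothesis, the unnormalized posterior weight is prior × product of the sign likelihoods (using 1 − P(present | H) for each absent sign):
  Galim fever: 0.18 × 0.46 × (1 − 0.82) = 0.014904
  Quiol syndrome: 0.42 × 0.93 × (1 − 0.90) = 0.03906
  Raleth infection: 0.17 × 0.46 × (1 − 0.13) = 0.068034
  Zeryx's disease: 0.23 × 0.80 × (1 − 0.42) = 0.10672
The unnormalized weights sum to 0.22872.
P(Quiol syndrome | evidence) = 0.03906 / 0.22872 ≈ 0.171.

0.171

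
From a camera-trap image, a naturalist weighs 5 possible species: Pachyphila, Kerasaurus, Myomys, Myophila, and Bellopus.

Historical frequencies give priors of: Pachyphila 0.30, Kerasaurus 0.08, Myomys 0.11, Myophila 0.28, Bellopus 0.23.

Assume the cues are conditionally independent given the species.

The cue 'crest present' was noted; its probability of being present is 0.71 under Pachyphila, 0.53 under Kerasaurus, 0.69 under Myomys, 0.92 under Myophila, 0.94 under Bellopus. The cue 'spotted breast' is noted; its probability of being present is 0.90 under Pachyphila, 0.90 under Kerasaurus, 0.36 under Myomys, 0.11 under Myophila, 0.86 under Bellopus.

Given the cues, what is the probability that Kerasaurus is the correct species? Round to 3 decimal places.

0.081

Multiply each prior by the joint likelihood of the cue pattern:
  Pachyphila: 0.30 × 0.71 × 0.90 = 0.1917
  Kerasaurus: 0.08 × 0.53 × 0.90 = 0.03816
  Myomys: 0.11 × 0.69 × 0.36 = 0.027324
  Myophila: 0.28 × 0.92 × 0.11 = 0.028336
  Bellopus: 0.23 × 0.94 × 0.86 = 0.18593
Normalizing constant Z = 0.1917 + 0.03816 + 0.027324 + 0.028336 + 0.18593 = 0.47145.
P(Kerasaurus | evidence) = 0.03816 / 0.47145 ≈ 0.081.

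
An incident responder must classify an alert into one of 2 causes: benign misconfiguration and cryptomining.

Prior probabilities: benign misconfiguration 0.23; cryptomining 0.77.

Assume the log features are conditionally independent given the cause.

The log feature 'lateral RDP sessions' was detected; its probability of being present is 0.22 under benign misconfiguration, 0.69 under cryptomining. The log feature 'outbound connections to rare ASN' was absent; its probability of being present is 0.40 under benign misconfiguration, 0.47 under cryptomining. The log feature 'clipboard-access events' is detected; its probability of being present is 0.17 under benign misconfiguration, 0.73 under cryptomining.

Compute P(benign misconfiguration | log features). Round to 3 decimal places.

0.024

Multiply each prior by the joint likelihood of the log feature pattern (using 1 − P(present | H) for each absent log feature):
  benign misconfiguration: 0.23 × 0.22 × (1 − 0.40) × 0.17 = 0.0051612
  cryptomining: 0.77 × 0.69 × (1 − 0.47) × 0.73 = 0.20556
The unnormalized weights sum to 0.21072.
P(benign misconfiguration | evidence) = 0.0051612 / 0.21072 ≈ 0.024.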